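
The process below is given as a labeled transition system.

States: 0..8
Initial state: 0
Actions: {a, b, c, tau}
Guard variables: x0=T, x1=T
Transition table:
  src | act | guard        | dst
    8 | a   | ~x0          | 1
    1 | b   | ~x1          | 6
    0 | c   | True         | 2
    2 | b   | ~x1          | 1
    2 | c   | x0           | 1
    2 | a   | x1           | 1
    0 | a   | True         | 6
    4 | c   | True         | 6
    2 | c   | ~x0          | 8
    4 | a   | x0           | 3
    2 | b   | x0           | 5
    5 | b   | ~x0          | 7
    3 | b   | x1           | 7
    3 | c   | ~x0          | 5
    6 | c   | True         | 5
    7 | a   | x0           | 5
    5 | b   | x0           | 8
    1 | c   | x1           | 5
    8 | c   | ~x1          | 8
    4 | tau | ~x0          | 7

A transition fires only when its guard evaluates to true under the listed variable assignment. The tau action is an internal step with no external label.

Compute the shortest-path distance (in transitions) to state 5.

Breadth-first toward 5:
  L0 = {0}
  L1 = {2,6}
  L2 = {1,5}
depth(5)=2, e.g. a·c

Answer: 2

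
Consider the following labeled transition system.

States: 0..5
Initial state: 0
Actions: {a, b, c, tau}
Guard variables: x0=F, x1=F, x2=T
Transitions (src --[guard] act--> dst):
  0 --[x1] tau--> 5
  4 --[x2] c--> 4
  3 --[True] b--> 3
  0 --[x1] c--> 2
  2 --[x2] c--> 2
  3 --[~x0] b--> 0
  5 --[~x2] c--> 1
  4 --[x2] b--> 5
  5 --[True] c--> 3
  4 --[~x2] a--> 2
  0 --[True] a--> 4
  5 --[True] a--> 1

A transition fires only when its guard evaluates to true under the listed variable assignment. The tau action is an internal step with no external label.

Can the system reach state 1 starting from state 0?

Answer: REACHABLE

Analysis:
Guard filter leaves 8 enabled edge(s).
L0 = {0}
L1 = {4}  now seen {0,4}
L2 = {5}  now seen {0,4,5}
L3 = {1,3}  now seen {0,1,3,4,5}
Reach set: {0,1,3,4,5}
witness 1: a·b·a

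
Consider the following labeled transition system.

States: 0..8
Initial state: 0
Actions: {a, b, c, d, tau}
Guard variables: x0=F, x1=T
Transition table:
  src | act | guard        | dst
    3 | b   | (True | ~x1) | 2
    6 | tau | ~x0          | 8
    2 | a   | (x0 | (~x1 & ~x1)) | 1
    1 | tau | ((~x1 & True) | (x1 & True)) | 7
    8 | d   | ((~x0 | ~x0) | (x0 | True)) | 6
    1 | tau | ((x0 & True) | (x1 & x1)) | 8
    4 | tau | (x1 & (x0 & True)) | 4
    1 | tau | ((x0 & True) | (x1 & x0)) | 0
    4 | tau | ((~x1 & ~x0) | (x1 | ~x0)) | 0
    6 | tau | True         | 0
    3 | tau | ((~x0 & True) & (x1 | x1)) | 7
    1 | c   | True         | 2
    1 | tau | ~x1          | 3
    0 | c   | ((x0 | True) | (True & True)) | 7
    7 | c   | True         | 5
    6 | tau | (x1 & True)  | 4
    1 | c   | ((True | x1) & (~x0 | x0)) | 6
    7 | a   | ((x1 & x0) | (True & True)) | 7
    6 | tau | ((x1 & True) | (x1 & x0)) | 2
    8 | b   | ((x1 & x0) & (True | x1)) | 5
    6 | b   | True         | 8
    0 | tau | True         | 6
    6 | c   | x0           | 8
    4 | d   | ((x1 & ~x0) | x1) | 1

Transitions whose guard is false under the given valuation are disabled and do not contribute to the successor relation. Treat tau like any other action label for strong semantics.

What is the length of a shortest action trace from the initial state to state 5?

Breadth-first toward 5:
  L0 = {0}
  L1 = {6,7}
  L2 = {2,4,5,8}
5 enters at depth 2; path c·c

Answer: 2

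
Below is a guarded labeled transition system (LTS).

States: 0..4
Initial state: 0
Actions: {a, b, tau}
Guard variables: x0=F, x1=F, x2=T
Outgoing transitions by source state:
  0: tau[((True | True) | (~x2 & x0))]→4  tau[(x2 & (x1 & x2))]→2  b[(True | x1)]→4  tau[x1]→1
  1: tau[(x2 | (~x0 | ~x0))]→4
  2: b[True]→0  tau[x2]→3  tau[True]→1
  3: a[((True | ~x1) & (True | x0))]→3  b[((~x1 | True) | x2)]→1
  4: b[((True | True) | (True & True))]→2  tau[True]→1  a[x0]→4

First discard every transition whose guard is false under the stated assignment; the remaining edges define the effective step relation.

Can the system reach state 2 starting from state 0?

Answer: REACHABLE

Working:
After dropping false guards: 10 live edges.
L0 = {0}
L1 = {4}  cumulative {0,4}
L2 = {1,2}  cumulative {0,1,2,4}
L3 = {3}  cumulative {0,1,2,3,4}
Reachable = {0,1,2,3,4}
Path to 2: tau·b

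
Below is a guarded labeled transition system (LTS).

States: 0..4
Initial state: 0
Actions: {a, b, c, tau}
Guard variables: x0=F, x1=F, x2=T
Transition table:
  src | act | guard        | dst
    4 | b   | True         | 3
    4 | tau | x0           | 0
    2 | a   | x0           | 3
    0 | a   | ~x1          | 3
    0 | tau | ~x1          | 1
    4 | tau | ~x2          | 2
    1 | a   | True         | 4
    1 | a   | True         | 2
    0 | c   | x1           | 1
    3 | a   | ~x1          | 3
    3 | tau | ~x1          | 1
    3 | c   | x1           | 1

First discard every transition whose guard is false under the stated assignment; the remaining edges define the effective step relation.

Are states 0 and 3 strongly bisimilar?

Answer: BISIMILAR

Working:
Compute ~ classes (split until stable):
  round 0: {{0,1,2,3,4}}
  round 1: {{0,3},{1},{2},{4}}
4 equivalence class(es) (converged in 2)
[0]={0,3}  [3]={0,3}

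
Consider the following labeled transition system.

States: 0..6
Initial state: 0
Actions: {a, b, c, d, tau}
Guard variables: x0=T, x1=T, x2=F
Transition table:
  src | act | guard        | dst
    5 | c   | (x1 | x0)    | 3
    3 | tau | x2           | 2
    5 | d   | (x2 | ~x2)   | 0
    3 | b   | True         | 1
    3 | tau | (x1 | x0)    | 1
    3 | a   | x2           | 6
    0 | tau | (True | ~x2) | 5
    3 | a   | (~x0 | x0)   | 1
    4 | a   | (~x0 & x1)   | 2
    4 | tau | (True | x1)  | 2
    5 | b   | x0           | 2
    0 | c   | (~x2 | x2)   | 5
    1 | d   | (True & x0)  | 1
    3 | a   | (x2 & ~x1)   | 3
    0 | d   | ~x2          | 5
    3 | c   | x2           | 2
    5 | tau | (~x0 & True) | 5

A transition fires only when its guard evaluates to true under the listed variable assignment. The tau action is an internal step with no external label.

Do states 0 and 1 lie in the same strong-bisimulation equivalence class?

Answer: NOT BISIMILAR

Working:
Refine partition for ~:
  P[0] = {{0,1,2,3,4,5,6}}
  P[1] = {{0},{1},{2,6},{3},{4},{5}}
Fixed point at round 2; 6 class(es).
0∈{0}, 1∈{1}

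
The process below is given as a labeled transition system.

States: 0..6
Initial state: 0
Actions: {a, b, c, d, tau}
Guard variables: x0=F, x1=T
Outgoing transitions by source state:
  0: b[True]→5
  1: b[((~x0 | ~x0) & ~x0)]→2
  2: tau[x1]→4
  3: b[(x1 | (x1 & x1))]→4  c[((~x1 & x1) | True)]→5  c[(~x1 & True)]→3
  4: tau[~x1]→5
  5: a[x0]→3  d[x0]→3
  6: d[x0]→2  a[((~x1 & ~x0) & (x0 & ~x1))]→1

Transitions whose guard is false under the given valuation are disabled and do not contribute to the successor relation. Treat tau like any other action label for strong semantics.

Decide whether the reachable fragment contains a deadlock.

Answer: DEADLOCK at state 5

Analysis:
Reachable = {0,5}
  0: b→5  [deg 1]
  5: ∅  [no exit]
Path to 5: b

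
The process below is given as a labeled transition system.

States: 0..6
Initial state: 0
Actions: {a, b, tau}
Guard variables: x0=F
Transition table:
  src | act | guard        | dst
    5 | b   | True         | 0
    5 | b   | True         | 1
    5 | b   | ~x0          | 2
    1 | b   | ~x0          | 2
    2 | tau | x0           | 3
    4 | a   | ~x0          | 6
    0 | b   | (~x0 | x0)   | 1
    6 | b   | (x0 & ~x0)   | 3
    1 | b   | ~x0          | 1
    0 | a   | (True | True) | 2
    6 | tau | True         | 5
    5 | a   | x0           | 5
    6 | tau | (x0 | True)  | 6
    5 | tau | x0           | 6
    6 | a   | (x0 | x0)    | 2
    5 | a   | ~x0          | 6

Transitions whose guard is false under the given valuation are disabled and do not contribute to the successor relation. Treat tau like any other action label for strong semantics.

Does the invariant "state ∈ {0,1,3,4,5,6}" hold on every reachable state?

Answer: INVARIANT VIOLATED at state 2

Working:
Allowed set {0,1,3,4,5,6}
Reach set: {0,1,2}
  0: ✓
  1: ✓
  2: VIOLATES
witness against invariant: a → 2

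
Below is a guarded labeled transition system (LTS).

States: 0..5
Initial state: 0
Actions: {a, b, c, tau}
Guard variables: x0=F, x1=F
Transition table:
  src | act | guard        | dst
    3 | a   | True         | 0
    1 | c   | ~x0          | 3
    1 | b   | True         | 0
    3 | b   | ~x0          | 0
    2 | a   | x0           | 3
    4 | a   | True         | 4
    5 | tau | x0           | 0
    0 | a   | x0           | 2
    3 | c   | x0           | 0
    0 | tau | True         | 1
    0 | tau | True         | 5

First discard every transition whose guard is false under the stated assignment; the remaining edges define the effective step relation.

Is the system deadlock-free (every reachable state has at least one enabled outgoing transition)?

Reach set: {0,1,3,5}
  0: tau→1  tau→5  [2 exit(s)]
  1: b→0  c→3  [2 exit(s)]
  3: a→0  b→0  [2 exit(s)]
  5: ∅  [no exit]
trace reaching 5: tau

Answer: DEADLOCK at state 5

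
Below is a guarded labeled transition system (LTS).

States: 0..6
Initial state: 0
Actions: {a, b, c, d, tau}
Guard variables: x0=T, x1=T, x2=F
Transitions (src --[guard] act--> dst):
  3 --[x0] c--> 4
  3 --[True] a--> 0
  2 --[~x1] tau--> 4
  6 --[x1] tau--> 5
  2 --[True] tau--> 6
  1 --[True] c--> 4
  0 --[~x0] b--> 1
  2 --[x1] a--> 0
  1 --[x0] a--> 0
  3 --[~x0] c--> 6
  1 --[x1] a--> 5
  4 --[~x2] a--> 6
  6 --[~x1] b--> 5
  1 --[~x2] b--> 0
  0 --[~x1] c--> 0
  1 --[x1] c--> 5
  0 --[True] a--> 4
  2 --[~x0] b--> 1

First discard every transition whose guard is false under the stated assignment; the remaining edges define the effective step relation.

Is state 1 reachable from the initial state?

12 transition(s) survive guard evaluation.
L0 = {0}
L1 = {4}  total {0,4}
L2 = {6}  total {0,4,6}
L3 = {5}  total {0,4,5,6}
Reach set: {0,4,5,6}

Answer: UNREACHABLE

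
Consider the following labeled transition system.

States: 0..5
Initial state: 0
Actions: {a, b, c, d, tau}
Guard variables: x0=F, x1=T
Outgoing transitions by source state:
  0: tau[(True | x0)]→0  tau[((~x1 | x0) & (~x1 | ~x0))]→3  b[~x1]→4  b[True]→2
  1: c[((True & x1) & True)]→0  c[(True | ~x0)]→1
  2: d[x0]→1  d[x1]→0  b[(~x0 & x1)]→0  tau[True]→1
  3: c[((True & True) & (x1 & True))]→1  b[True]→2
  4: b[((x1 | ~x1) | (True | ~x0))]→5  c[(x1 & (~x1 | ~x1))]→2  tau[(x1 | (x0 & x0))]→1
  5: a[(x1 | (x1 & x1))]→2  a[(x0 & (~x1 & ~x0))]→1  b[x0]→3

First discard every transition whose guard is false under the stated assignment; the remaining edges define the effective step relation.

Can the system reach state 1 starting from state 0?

Answer: REACHABLE

Trace:
12 transition(s) survive guard evaluation.
Layer 0: {0}
Layer 1: {2}  now seen {0,2}
Layer 2: {1}  now seen {0,1,2}
Reach set: {0,1,2}
witness 1: b·tau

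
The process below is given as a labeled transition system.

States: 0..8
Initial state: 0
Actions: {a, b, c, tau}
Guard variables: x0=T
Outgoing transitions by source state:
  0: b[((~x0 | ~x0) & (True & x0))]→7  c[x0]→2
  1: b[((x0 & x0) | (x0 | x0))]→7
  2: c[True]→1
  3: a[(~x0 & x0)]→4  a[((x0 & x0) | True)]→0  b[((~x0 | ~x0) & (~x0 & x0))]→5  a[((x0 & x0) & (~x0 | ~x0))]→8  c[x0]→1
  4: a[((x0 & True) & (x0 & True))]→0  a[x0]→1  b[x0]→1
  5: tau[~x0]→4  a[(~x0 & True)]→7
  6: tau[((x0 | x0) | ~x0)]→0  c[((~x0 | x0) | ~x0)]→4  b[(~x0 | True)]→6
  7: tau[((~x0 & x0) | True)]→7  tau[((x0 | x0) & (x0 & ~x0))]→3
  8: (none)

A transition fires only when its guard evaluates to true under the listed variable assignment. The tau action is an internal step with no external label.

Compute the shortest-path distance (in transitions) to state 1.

Layered search for 1:
  Layer 0: {0}
  Layer 1: {2}
  Layer 2: {1}
depth(1)=2, e.g. c·c

Answer: 2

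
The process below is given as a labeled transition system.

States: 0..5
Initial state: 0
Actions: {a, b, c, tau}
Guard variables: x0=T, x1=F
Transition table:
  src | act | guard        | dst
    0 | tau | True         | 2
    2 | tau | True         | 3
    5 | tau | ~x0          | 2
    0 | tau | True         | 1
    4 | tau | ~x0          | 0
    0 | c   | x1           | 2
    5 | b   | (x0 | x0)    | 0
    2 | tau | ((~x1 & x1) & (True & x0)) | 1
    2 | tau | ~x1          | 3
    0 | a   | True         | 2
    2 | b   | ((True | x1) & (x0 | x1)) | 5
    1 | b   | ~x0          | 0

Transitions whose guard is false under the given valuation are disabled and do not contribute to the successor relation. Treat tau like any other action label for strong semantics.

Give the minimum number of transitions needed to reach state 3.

Breadth-first toward 3:
  Layer 0: {0}
  Layer 1: {1,2}
  Layer 2: {3,5}
3 enters at depth 2; path a·tau

Answer: 2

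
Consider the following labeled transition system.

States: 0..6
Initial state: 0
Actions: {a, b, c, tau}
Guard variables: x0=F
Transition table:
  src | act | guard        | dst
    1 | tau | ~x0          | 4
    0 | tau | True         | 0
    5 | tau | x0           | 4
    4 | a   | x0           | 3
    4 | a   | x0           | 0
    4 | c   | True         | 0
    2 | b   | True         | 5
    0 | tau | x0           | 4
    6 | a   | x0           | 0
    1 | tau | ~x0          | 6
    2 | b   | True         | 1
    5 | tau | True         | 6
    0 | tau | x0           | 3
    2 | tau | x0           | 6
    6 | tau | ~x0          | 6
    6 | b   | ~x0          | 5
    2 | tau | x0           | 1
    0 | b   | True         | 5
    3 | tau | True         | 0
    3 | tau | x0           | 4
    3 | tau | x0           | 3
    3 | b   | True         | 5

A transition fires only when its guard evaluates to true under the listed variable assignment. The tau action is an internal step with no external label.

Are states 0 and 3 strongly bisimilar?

Compute ~ classes (split until stable):
  round 0: {{0,1,2,3,4,5,6}}
  round 1: {{0,3,6},{1,5},{2},{4}}
  round 2: {{0,3,6},{1},{2},{4},{5}}
5 equivalence class(es) (converged in 3)
0∈{0,3,6}, 3∈{0,3,6}

Answer: BISIMILAR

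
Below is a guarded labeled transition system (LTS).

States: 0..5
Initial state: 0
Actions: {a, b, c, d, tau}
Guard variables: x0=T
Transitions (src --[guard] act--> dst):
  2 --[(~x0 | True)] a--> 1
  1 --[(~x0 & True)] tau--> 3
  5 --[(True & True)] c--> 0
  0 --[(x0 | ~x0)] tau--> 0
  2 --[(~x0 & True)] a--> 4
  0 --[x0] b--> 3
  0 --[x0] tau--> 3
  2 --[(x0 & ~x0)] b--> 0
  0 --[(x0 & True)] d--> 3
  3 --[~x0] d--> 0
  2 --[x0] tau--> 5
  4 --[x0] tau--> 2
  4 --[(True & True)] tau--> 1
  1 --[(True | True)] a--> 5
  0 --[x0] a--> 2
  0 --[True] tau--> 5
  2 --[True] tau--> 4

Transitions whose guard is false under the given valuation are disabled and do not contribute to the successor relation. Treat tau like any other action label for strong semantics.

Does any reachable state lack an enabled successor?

Answer: DEADLOCK at state 3

Analysis:
Reachable = {0,1,2,3,4,5}
  0: a→2  b→3  d→3  tau→0  tau→3  tau→5  [deg 6]
  1: a→5  [deg 1]
  2: a→1  tau→4  tau→5  [deg 3]
  3: ∅  [STUCK]
  4: tau→1  tau→2  [deg 2]
  5: c→0  [deg 1]
Path to 3: tau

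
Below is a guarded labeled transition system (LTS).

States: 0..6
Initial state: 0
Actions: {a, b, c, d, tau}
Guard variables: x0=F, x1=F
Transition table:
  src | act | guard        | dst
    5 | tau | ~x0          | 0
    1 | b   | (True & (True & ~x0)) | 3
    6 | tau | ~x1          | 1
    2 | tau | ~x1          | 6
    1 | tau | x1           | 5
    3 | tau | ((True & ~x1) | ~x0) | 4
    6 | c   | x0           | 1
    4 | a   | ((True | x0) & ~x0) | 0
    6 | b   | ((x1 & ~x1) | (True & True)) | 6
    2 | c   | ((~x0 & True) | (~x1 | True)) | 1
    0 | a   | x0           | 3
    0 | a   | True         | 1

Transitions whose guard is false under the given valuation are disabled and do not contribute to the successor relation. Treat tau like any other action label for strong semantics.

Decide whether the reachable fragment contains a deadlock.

Answer: DEADLOCK-FREE

Analysis:
R = {0,1,3,4}
  0: a→1  [1 out]
  1: b→3  [1 out]
  3: tau→4  [1 out]
  4: a→0  [1 out]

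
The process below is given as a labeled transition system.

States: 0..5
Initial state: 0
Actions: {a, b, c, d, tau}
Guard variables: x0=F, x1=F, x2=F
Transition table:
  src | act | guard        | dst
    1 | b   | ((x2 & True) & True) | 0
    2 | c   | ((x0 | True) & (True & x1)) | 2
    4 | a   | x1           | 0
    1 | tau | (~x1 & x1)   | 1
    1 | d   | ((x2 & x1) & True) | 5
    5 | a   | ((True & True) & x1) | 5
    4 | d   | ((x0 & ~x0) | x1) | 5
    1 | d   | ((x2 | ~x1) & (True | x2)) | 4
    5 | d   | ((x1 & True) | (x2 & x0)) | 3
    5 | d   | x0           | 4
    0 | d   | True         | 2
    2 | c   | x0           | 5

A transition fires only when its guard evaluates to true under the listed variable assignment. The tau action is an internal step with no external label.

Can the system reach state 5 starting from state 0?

Answer: UNREACHABLE

Analysis:
2 transition(s) survive guard evaluation.
depth 0: {0}
depth 1: {2}  total {0,2}
Reach set: {0,2}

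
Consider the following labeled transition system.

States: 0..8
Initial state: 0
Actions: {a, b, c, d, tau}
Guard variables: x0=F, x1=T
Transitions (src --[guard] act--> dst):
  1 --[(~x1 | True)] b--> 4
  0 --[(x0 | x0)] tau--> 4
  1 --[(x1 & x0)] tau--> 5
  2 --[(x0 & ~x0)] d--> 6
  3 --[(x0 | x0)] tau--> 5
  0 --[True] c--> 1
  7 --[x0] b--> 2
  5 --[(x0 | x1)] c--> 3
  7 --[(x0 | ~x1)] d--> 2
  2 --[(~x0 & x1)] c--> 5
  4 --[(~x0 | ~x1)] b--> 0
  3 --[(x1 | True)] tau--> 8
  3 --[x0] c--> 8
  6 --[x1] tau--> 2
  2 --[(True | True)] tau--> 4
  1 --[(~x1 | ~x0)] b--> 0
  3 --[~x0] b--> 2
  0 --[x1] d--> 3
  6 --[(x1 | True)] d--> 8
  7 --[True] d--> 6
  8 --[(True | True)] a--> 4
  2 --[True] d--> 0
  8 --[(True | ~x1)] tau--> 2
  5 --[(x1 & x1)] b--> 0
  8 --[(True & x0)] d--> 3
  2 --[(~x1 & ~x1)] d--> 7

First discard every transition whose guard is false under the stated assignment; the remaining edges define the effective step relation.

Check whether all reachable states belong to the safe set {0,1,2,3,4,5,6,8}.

Allowed set {0,1,2,3,4,5,6,8}
Reachable = {0,1,2,3,4,5,8}
  0: ✓
  1: ✓
  2: ✓
  3: ✓
  4: ✓
  5: ✓
  8: ✓

Answer: INVARIANT HOLDS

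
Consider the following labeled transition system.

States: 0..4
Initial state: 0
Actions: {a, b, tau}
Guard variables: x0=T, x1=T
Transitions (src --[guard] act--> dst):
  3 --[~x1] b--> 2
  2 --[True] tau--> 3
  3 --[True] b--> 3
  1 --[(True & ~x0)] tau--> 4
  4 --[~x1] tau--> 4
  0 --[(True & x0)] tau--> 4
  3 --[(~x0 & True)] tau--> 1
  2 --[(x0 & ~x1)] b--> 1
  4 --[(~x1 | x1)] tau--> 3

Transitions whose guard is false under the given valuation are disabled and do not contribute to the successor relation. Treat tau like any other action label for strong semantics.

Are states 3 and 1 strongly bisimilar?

Refine partition for ~:
  P[0] = {{0,1,2,3,4}}
  P[1] = {{0,2,4},{1},{3}}
  P[2] = {{0},{1},{2,4},{3}}
stable after 3 split(s): 4 block(s)
class of 3: {3}; class of 1: {1}

Answer: NOT BISIMILAR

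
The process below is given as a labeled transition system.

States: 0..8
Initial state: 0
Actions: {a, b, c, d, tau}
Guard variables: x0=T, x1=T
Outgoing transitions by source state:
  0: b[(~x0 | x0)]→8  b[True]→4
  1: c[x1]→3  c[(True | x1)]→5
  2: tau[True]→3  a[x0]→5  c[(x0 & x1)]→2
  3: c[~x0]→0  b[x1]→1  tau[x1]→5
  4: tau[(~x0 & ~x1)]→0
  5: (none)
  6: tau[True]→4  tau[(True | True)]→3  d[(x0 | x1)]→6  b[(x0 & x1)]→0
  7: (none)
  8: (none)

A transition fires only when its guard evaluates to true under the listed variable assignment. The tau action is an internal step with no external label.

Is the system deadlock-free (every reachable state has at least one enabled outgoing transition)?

R = {0,4,8}
  0: b→4  b→8  [deg 2]
  4: ∅  [deadlock]
  8: ∅  [deadlock]
trace reaching 4: b

Answer: DEADLOCK at state 4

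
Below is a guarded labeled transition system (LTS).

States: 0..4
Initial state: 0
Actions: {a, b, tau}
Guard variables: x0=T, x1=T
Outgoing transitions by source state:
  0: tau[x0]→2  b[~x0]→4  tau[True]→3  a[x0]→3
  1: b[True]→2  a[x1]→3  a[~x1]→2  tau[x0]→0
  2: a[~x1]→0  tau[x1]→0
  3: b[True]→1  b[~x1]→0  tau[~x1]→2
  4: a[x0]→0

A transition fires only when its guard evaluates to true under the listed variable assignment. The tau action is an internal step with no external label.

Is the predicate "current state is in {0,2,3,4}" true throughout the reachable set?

Answer: INVARIANT VIOLATED at state 1

Analysis:
Safe = {0,2,3,4}
Reach set: {0,1,2,3}
  0: ok
  1: ✗ unsafe
  2: ok
  3: ok
counterexample path to 1: tau·b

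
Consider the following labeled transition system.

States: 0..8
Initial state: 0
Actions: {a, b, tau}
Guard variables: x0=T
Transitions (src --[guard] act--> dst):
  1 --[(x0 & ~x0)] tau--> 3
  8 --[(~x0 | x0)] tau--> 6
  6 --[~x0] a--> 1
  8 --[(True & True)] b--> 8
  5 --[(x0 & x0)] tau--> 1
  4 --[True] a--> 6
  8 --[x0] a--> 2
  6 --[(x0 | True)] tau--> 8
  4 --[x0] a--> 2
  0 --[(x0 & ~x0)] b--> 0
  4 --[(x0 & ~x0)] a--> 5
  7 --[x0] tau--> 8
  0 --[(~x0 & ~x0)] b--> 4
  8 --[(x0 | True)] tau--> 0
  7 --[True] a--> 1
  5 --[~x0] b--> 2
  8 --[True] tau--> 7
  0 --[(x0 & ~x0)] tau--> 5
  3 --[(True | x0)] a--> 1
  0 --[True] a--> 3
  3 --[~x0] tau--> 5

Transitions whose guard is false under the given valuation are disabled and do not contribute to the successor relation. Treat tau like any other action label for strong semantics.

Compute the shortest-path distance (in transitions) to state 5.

BFS to 5:
  Layer 0: {0}
  Layer 1: {3}
  Layer 2: {1}
5 never appears.

Answer: UNREACHABLE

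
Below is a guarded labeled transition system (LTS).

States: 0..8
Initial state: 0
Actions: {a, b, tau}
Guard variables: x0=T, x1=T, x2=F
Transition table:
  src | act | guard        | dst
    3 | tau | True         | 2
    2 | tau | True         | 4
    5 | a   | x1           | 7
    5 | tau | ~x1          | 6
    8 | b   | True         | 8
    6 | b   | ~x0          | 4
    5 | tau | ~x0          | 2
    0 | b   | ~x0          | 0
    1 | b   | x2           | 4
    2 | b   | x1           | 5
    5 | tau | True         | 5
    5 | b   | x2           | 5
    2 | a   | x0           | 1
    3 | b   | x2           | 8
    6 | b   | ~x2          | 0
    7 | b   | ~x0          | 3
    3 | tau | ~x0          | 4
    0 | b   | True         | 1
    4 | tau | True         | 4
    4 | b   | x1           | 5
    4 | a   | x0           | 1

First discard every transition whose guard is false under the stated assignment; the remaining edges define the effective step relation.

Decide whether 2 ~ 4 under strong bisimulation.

Answer: BISIMILAR

Analysis:
Compute ~ classes (split until stable):
  round 0: {{0,1,2,3,4,5,6,7,8}}
  round 1: {{0,6,8},{1,7},{2,4},{3},{5}}
  round 2: {{0},{1,7},{2,4},{3},{5},{6,8}}
  round 3: {{0},{1,7},{2,4},{3},{5},{6},{8}}
7 equivalence class(es) (converged in 4)
[2]={2,4}  [4]={2,4}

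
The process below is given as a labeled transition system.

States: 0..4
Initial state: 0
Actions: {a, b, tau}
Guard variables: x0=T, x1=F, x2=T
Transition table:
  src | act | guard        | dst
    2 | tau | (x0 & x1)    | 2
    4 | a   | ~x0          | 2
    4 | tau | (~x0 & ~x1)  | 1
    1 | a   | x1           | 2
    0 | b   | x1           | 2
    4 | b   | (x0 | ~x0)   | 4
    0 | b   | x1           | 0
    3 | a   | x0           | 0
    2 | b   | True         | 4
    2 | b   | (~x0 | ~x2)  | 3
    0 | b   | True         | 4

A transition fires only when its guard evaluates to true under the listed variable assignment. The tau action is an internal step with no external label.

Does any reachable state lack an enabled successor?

Reach set: {0,4}
  0: b→4  [1 out]
  4: b→4  [1 out]

Answer: DEADLOCK-FREE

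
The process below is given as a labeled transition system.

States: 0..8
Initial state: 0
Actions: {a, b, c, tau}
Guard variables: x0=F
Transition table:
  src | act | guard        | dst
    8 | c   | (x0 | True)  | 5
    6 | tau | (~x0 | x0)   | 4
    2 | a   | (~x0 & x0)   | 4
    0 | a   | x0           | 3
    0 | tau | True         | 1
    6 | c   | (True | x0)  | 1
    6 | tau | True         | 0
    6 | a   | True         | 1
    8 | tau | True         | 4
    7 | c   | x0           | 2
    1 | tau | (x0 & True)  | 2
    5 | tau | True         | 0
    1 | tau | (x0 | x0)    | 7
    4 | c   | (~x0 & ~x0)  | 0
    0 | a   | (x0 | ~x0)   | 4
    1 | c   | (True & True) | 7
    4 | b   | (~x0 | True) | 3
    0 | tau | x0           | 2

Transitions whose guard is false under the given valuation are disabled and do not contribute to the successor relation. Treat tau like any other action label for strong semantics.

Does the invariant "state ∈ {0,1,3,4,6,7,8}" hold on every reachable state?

Safe = {0,1,3,4,6,7,8}
R = {0,1,3,4,7}
  0: ✓
  1: ✓
  3: ✓
  4: ✓
  7: ✓

Answer: INVARIANT HOLDS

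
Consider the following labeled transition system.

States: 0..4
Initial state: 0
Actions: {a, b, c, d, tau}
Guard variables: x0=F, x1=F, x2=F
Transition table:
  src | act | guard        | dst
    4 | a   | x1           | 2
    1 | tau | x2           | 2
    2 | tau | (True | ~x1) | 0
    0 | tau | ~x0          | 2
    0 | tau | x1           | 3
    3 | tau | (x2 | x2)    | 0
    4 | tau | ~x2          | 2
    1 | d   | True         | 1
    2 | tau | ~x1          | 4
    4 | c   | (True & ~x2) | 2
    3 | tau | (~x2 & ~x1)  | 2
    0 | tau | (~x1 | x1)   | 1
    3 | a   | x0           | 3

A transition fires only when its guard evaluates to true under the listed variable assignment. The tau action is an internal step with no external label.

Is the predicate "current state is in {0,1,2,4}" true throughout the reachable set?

Answer: INVARIANT HOLDS

Analysis:
Safe = {0,1,2,4}
Reach set: {0,1,2,4}
  0: ✓
  1: ✓
  2: ✓
  4: ✓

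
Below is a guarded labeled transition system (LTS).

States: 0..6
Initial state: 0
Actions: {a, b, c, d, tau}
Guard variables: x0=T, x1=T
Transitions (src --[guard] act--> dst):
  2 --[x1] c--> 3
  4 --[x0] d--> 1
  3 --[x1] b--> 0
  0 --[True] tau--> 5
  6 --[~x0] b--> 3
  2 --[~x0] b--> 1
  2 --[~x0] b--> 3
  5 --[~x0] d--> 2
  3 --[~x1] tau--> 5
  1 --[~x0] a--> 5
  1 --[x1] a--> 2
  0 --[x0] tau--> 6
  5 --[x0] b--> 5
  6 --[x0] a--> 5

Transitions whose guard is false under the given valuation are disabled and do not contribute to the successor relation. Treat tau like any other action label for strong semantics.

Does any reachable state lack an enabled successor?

Answer: DEADLOCK-FREE

Analysis:
R = {0,5,6}
  0: tau→5  tau→6  [deg 2]
  5: b→5  [deg 1]
  6: a→5  [deg 1]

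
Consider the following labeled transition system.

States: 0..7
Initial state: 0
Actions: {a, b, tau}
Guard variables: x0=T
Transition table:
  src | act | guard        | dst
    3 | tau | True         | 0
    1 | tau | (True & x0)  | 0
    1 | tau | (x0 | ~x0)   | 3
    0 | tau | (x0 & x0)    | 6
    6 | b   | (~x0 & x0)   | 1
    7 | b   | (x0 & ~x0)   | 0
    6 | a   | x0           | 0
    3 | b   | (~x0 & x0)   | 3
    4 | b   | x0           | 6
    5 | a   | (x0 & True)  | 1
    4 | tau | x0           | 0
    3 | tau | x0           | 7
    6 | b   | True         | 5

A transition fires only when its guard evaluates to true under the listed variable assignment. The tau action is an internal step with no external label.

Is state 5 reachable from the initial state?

Answer: REACHABLE

Trace:
Guard filter leaves 10 enabled edge(s).
L0 = {0}
L1 = {6}  total {0,6}
L2 = {5}  total {0,5,6}
L3 = {1}  total {0,1,5,6}
L4 = {3}  total {0,1,3,5,6}
L5 = {7}  total {0,1,3,5,6,7}
Reach set: {0,1,3,5,6,7}
Path to 5: tau·b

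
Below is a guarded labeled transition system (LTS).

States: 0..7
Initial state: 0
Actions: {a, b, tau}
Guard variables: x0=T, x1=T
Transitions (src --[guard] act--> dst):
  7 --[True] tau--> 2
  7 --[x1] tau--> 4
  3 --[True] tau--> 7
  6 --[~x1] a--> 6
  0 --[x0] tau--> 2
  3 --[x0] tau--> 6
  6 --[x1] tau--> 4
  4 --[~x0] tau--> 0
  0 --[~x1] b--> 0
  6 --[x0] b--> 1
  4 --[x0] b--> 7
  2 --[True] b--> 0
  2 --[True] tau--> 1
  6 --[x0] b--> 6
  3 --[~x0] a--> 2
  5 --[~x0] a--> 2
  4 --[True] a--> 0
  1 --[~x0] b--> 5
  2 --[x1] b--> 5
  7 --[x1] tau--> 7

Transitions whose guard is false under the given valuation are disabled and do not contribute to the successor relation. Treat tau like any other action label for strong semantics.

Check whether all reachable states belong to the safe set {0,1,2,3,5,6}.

Answer: INVARIANT HOLDS

Working:
Safe = {0,1,2,3,5,6}
R = {0,1,2,5}
  0: safe
  1: safe
  2: safe
  5: safe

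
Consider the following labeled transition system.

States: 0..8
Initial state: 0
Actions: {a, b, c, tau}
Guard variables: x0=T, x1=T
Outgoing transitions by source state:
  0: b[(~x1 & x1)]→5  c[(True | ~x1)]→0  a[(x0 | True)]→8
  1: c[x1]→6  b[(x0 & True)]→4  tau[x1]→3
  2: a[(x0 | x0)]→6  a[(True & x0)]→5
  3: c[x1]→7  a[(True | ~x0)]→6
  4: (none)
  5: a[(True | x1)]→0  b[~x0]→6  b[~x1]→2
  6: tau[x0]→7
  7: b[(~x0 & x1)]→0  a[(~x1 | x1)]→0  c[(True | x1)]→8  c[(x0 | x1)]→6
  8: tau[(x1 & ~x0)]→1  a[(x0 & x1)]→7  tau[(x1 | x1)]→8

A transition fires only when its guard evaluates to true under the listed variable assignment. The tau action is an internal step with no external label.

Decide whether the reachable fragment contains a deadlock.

Reach set: {0,6,7,8}
  0: a→8  c→0  [2 out]
  6: tau→7  [1 out]
  7: a→0  c→6  c→8  [3 out]
  8: a→7  tau→8  [2 out]

Answer: DEADLOCK-FREE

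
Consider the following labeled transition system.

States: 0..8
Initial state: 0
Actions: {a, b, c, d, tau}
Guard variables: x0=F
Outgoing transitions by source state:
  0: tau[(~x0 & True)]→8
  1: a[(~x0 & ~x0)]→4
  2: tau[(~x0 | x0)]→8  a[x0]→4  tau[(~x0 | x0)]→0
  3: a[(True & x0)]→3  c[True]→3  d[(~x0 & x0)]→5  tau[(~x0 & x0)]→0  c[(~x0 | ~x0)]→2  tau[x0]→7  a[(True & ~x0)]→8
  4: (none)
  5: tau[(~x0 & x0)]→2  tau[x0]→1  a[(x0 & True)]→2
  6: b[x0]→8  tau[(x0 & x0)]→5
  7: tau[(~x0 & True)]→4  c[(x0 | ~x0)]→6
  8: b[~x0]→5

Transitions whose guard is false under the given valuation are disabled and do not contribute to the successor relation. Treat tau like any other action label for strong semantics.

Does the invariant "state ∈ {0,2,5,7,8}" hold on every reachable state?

Answer: INVARIANT HOLDS

Trace:
Safe = {0,2,5,7,8}
Reach set: {0,5,8}
  0: ✓
  5: ✓
  8: ✓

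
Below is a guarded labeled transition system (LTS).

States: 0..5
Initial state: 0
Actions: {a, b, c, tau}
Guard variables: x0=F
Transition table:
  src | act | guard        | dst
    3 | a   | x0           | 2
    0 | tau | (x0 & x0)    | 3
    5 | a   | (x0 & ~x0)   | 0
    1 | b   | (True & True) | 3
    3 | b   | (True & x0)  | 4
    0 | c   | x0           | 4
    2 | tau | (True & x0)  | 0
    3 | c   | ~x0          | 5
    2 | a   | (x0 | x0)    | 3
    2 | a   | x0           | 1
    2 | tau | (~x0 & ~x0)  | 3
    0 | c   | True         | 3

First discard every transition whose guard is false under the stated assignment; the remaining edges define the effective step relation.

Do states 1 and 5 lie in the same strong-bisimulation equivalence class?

Answer: NOT BISIMILAR

Analysis:
Compute ~ classes (split until stable):
  P[0] = {{0,1,2,3,4,5}}
  P[1] = {{0,3},{1},{2},{4,5}}
  P[2] = {{0},{1},{2},{3},{4,5}}
stable after 3 split(s): 5 block(s)
[1]={1}  [5]={4,5}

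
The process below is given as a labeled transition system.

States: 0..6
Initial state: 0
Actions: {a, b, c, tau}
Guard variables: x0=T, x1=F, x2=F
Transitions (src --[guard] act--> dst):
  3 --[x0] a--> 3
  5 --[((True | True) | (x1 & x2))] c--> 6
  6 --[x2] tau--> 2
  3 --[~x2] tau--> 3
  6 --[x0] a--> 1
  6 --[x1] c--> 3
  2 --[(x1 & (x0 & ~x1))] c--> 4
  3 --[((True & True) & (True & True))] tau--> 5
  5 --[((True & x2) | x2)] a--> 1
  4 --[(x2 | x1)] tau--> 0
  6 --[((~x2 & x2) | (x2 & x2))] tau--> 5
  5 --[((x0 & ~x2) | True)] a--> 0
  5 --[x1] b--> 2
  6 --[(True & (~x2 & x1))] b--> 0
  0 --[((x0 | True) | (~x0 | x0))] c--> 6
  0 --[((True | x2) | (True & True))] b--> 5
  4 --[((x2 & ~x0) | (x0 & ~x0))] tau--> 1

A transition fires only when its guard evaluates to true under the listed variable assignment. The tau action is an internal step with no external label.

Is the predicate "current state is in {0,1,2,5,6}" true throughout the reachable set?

Safe = {0,1,2,5,6}
Reach set: {0,1,5,6}
  0: ✓
  1: ✓
  5: ✓
  6: ✓

Answer: INVARIANT HOLDS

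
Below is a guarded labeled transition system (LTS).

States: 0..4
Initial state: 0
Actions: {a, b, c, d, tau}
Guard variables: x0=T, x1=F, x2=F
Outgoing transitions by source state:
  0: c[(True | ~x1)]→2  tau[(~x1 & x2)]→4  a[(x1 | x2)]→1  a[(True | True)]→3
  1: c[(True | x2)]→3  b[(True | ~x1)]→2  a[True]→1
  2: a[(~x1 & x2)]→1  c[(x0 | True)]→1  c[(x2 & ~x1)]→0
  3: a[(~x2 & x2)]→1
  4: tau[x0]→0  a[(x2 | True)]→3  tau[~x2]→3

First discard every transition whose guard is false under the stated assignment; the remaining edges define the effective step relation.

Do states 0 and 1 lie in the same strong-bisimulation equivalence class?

Answer: NOT BISIMILAR

Analysis:
Bisimulation quotient by refinement:
  π0 = {{0,1,2,3,4}}
  π1 = {{0},{1},{2},{3},{4}}
Fixed point at round 2; 5 class(es).
0∈{0}, 1∈{1}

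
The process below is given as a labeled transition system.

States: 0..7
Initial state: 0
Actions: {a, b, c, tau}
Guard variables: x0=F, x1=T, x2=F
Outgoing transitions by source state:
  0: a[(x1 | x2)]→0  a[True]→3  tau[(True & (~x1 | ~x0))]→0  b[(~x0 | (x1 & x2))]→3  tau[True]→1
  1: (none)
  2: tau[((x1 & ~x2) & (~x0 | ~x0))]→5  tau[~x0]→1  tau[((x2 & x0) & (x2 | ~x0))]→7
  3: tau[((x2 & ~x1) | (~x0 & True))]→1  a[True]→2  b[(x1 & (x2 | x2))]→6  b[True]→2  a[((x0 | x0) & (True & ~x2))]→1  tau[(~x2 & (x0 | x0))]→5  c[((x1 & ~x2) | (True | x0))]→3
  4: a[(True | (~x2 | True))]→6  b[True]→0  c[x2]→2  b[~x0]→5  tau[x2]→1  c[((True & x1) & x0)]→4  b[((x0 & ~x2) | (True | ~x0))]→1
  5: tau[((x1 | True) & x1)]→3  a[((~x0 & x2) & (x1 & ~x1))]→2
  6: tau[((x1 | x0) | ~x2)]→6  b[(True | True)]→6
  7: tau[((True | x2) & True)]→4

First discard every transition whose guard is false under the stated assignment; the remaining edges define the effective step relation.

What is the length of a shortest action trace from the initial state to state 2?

Answer: 2

Working:
BFS to 2:
  depth 0: {0}
  depth 1: {1,3}
  depth 2: {2}
2 enters at depth 2; path a·a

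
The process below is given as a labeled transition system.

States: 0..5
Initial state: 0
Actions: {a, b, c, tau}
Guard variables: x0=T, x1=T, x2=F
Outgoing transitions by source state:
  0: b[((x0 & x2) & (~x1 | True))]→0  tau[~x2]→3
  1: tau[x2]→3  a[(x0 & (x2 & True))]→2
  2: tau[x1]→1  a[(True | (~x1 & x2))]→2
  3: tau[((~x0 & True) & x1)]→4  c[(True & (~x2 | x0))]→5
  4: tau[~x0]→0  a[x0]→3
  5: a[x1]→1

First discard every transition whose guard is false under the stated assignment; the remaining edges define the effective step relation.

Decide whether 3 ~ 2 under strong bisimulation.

Compute ~ classes (split until stable):
  round 0: {{0,1,2,3,4,5}}
  round 1: {{0},{1},{2},{3},{4,5}}
  round 2: {{0},{1},{2},{3},{4},{5}}
stable after 3 split(s): 6 block(s)
class of 3: {3}; class of 2: {2}

Answer: NOT BISIMILAR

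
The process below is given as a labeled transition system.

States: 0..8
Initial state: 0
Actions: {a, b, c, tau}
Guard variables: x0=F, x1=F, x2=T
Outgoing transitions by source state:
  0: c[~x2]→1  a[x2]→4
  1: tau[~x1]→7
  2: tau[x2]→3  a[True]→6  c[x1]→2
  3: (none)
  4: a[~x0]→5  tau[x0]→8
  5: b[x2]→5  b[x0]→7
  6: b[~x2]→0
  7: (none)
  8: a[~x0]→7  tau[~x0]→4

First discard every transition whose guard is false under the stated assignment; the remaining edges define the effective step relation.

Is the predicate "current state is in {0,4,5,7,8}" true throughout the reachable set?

Answer: INVARIANT HOLDS

Analysis:
Inv-set: {0,4,5,7,8}
Reachable = {0,4,5}
  0: safe
  4: safe
  5: safe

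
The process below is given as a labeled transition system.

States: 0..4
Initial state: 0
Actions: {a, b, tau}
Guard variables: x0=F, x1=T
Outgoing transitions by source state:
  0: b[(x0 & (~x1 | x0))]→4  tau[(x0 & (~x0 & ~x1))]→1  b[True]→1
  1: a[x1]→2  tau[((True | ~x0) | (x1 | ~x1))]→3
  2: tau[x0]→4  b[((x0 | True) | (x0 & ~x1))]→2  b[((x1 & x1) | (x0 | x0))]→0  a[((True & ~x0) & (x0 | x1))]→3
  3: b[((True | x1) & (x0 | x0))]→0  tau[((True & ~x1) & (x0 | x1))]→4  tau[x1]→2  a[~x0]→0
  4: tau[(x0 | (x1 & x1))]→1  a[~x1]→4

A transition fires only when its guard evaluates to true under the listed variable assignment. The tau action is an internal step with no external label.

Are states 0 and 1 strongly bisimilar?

Bisimulation quotient by refinement:
  π0 = {{0,1,2,3,4}}
  π1 = {{0},{1,3},{2},{4}}
  π2 = {{0},{1},{2},{3},{4}}
Fixed point at round 3; 5 class(es).
0∈{0}, 1∈{1}

Answer: NOT BISIMILAR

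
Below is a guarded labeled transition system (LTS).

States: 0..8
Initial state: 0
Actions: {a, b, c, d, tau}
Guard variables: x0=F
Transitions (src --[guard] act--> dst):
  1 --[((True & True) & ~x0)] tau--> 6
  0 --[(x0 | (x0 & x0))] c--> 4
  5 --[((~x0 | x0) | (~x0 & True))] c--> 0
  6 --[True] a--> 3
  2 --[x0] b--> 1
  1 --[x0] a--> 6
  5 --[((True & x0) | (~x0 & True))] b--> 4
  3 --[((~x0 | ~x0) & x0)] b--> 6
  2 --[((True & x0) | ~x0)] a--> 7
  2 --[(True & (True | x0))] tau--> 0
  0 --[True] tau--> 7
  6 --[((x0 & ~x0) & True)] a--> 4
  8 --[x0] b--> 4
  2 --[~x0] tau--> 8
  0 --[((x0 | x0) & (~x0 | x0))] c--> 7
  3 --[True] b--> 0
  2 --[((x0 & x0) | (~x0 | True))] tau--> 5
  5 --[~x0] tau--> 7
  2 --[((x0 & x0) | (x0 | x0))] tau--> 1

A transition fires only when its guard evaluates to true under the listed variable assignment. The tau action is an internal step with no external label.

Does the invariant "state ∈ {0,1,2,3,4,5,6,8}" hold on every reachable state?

Safe = {0,1,2,3,4,5,6,8}
R = {0,7}
  0: safe
  7: ✗ unsafe
counterexample path to 7: tau

Answer: INVARIANT VIOLATED at state 7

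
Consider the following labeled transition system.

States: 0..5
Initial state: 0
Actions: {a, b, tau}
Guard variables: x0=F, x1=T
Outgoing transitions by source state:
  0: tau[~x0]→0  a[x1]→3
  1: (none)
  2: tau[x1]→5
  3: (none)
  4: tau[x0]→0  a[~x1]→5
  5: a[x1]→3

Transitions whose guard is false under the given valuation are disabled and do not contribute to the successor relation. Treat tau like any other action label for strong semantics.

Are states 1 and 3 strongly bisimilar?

Bisimulation quotient by refinement:
  round 0: {{0,1,2,3,4,5}}
  round 1: {{0},{1,3,4},{2},{5}}
4 equivalence class(es) (converged in 2)
class of 1: {1,3,4}; class of 3: {1,3,4}

Answer: BISIMILAR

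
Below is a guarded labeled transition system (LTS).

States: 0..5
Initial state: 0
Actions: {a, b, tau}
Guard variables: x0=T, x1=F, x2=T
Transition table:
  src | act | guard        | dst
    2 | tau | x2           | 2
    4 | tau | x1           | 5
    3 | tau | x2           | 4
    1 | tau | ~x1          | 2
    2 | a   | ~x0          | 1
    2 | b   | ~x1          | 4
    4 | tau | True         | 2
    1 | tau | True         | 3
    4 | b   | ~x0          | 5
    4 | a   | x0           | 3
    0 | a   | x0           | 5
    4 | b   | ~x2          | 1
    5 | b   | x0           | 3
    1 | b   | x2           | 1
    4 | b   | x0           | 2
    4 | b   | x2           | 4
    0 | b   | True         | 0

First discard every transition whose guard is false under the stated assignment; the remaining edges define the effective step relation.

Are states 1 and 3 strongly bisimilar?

Answer: NOT BISIMILAR

Working:
Refine partition for ~:
  round 0: {{0,1,2,3,4,5}}
  round 1: {{0},{1,2},{3},{4},{5}}
  round 2: {{0},{1},{2},{3},{4},{5}}
6 equivalence class(es) (converged in 3)
class of 1: {1}; class of 3: {3}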